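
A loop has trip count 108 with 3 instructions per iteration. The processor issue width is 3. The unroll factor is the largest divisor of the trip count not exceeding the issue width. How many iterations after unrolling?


Largest divisor of 108 <= 3 is 3
New iterations = 108 / 3 = 36

36


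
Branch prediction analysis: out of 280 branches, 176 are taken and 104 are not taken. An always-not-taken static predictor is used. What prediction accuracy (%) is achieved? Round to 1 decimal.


Predictor: always-not-taken
Correct predictions = 104
Accuracy = 104 / 280 * 100 = 37.1%

37.1


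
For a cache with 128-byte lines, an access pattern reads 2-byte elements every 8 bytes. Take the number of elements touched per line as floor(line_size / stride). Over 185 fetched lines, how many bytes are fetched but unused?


Elements per line = floor(128 / 8) = 16
Bytes used per line = 16 * 2 = 32
Wasted per line = 128 - 32 = 96
Total wasted = 96 * 185 = 17760

17760


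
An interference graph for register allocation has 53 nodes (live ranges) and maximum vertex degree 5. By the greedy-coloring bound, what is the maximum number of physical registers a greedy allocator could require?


Greedy coloring never needs more than (max_degree + 1) colors: when coloring a vertex, at most max_degree neighbors are already colored.
Upper bound = 5 + 1 = 6

6


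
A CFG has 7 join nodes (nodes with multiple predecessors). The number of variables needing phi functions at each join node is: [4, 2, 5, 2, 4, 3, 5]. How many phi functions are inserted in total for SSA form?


Total phi functions = sum of phi functions at each join node
= 4 + 2 + 5 + 2 + 4 + 3 + 5 = 25

25


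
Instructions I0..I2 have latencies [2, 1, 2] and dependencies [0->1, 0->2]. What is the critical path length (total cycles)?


Compute longest path through dependency graph: dist(Ik) = max over predecessors of dist + latency(Ik).
dist(I0) = latency 2 = 2
dist(I1) = dist(I0) + 1 = 2 + 1 = 3
dist(I2) = dist(I0) + 2 = 2 + 2 = 4
Critical path = max dist = 4

4


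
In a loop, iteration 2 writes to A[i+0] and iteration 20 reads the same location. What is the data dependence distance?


Distance = read iteration - write iteration
= 20 - 2 = 18

18


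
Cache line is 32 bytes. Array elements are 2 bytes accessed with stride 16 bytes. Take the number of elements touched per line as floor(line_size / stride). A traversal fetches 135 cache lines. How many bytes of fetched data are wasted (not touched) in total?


Elements per line = floor(32 / 16) = 2
Bytes used per line = 2 * 2 = 4
Wasted per line = 32 - 4 = 28
Total wasted = 28 * 135 = 3780

3780


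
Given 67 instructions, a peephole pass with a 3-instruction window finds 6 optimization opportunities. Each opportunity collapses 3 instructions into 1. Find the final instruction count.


Each match removes 2 instructions.
Total removed = 6 * 2 = 12
Remaining = 67 - 12 = 55

55


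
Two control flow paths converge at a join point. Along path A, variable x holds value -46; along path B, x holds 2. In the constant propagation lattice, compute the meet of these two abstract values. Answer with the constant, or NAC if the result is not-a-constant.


Meet operation: if both paths give the same constant, result is that constant; if they differ, result is NAC (not-a-constant).
Path A: -46, Path B: 2 -> differ
Result: not-a-constant -> NAC

NAC


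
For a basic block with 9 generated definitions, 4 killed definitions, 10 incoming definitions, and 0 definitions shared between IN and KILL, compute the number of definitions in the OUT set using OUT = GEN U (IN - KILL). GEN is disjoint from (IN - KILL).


IN - KILL: 10 - 0 = 10 surviving definitions
OUT = GEN + surviving = 9 + 10 = 19

19


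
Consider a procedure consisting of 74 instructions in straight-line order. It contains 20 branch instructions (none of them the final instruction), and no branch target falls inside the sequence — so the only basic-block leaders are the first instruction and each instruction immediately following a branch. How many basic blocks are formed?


With no in-sequence branch targets, the leaders are the first instruction plus the instruction after each branch.
Number of basic blocks = branches + 1
= 20 + 1 = 21

21


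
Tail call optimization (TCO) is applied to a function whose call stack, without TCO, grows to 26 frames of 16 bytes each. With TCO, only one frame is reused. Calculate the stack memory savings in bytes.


Without TCO: 26 * 16 = 416 bytes
With TCO: reuse 1 frame = 16 bytes
Savings = 416 - 16 = 400

400


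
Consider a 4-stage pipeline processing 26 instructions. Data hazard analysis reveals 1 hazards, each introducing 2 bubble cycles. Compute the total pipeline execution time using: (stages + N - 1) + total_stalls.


Base cycles = 4 + 26 - 1 = 29
Total stalls = 1 * 2 = 2
Total = 29 + 2 = 31

31


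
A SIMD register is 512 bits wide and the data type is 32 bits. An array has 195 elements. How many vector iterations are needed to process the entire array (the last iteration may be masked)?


Width = 512 / 32 = 16 elements per vector op
Iterations = ceil(195 / 16) = 13

13


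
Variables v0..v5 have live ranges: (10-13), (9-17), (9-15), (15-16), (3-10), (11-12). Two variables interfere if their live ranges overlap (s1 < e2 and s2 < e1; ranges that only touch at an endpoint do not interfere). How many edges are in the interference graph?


Check all pairs for overlapping intervals.
Two intervals (s1,e1) and (s2,e2) overlap if s1 < e2 and s2 < e1.
v0 (10-13) vs v1..v5: overlaps v1, v2, v5 -> 3
v1 (9-17) vs v2..v5: overlaps v2, v3, v4, v5 -> 4
v2 (9-15) vs v3..v5: overlaps v4, v5 -> 2
v3 (15-16) vs v4..v5: overlaps none -> 0
v4 (3-10) vs v5: overlaps none -> 0
Total overlapping pairs = 3 + 4 + 2 + 0 + 0 = 9

9


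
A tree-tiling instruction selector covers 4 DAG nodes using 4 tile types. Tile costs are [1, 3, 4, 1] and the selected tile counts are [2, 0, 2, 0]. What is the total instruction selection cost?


Total cost = sum(count_i * cost_i)
= 2*1 + 0*3 + 2*4 + 0*1
= 10

10


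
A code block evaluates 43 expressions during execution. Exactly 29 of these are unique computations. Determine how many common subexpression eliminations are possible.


CSE count = total expressions - unique expressions
= 43 - 29 = 14

14


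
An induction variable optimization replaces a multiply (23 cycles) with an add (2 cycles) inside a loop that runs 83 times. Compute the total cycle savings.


Per-iteration saving = 23 - 2 = 21
Total saved = 83 * 21 = 1743

1743


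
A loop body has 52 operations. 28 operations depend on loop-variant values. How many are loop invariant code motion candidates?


Invariant candidates = total - loop-dependent
= 52 - 28 = 24

24


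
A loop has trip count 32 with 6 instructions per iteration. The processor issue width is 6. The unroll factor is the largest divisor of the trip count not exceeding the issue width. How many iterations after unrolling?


Largest divisor of 32 <= 6 is 4
New iterations = 32 / 4 = 8

8


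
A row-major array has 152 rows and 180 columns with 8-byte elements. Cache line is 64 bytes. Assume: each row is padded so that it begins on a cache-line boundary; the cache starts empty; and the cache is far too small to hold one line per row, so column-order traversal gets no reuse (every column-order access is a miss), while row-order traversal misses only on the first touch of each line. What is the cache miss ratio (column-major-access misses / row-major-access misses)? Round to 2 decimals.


Each row occupies 180 * 8 = 1440 bytes and starts on a line boundary, so it spans ceil(1440 / 64) = 23 cache lines.
Row-major traversal misses (one per line touched): 152 * ceil(180 * 8 / 64) = 3496
Column-major traversal misses (no reuse, every access misses): 152 * 180 = 27360
Ratio = 27360 / 3496 = 7.83

7.83


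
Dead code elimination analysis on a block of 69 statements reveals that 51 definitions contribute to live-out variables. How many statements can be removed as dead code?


Dead code = total statements - live definitions
= 69 - 51 = 18

18


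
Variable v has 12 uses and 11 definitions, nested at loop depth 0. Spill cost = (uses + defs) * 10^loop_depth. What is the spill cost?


uses + defs = 12 + 11 = 23
10^0 = 1
Spill cost = 23 * 1 = 23

23


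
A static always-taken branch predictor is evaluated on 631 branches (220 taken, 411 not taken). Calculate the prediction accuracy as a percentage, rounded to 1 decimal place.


Predictor: always-taken
Correct predictions = 220
Accuracy = 220 / 631 * 100 = 34.9%

34.9


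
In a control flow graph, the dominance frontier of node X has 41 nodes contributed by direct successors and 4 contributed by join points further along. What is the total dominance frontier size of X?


DF(X) = direct successor contributions + join point contributions
= 41 + 4 = 45

45


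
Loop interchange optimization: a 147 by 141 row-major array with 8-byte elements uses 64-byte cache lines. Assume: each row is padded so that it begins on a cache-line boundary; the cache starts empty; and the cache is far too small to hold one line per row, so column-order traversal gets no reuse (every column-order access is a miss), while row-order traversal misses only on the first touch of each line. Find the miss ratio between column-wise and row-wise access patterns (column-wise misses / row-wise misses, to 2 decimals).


Each row occupies 141 * 8 = 1128 bytes and starts on a line boundary, so it spans ceil(1128 / 64) = 18 cache lines.
Row-major traversal misses (one per line touched): 147 * ceil(141 * 8 / 64) = 2646
Column-major traversal misses (no reuse, every access misses): 147 * 141 = 20727
Ratio = 20727 / 2646 = 7.83

7.83


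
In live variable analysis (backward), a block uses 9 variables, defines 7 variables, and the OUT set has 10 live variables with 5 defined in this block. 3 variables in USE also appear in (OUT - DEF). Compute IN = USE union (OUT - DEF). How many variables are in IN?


OUT - DEF: 10 - 5 = 5
|IN| = |USE| + |OUT - DEF| - |USE ∩ (OUT - DEF)| = 9 + 5 - 3 = 11

11


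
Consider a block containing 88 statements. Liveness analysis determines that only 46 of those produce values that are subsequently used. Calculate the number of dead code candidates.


Dead code = total statements - live definitions
= 88 - 46 = 42

42


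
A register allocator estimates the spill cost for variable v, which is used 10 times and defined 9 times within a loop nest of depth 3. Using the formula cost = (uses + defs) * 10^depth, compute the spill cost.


uses + defs = 10 + 9 = 19
10^3 = 1000
Spill cost = 19 * 1000 = 19000

19000


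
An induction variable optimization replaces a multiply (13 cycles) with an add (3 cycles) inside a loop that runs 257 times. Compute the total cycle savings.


Per-iteration saving = 13 - 3 = 10
Total saved = 257 * 10 = 2570

2570


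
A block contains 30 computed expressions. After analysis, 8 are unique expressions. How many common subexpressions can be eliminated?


CSE count = total expressions - unique expressions
= 30 - 8 = 22

22


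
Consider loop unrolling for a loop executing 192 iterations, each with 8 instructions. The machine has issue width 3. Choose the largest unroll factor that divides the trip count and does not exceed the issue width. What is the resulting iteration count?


Largest divisor of 192 <= 3 is 3
New iterations = 192 / 3 = 64

64


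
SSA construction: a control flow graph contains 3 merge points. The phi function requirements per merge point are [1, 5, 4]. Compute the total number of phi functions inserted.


Total phi functions = sum of phi functions at each join node
= 1 + 5 + 4 = 10

10


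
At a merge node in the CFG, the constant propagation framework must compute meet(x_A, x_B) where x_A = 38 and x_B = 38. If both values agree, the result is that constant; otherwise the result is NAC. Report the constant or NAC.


Meet operation: if both paths give the same constant, result is that constant; if they differ, result is NAC (not-a-constant).
Path A: 38, Path B: 38 -> equal
Result: constant -> 38

38


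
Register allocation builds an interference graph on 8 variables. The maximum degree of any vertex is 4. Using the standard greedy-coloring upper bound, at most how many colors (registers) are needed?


Greedy coloring never needs more than (max_degree + 1) colors: when coloring a vertex, at most max_degree neighbors are already colored.
Upper bound = 4 + 1 = 5

5


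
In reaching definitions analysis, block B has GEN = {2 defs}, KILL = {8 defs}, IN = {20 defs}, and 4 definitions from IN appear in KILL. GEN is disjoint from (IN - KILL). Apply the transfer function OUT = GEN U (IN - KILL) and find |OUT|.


IN - KILL: 20 - 4 = 16 surviving definitions
OUT = GEN + surviving = 2 + 16 = 18

18


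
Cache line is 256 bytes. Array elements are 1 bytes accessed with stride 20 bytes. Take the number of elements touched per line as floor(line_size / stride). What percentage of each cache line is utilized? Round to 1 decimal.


Elements per cache line = floor(256 / 20) = 12
Bytes used = 12 * 1 = 12
Utilization = 12 / 256 * 100 = 4.7%

4.7


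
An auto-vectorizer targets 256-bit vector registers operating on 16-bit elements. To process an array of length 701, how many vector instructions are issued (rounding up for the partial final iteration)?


Width = 256 / 16 = 16 elements per vector op
Iterations = ceil(701 / 16) = 44

44


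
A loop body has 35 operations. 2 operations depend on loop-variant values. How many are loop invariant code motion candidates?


Invariant candidates = total - loop-dependent
= 35 - 2 = 33

33


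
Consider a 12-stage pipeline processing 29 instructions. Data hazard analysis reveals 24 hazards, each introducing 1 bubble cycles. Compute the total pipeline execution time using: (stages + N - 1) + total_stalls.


Base cycles = 12 + 29 - 1 = 40
Total stalls = 24 * 1 = 24
Total = 40 + 24 = 64

64


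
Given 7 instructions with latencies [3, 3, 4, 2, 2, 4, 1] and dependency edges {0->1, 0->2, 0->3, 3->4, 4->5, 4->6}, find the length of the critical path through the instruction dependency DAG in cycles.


Compute longest path through dependency graph: dist(Ik) = max over predecessors of dist + latency(Ik).
dist(I0) = latency 3 = 3
dist(I1) = dist(I0) + 3 = 3 + 3 = 6
dist(I2) = dist(I0) + 4 = 3 + 4 = 7
dist(I3) = dist(I0) + 2 = 3 + 2 = 5
dist(I4) = dist(I3) + 2 = 5 + 2 = 7
dist(I5) = dist(I4) + 4 = 7 + 4 = 11
dist(I6) = dist(I4) + 1 = 7 + 1 = 8
Critical path = max dist = 11

11


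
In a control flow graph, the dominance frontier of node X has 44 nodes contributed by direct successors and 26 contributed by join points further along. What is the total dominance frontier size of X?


DF(X) = direct successor contributions + join point contributions
= 44 + 26 = 70

70


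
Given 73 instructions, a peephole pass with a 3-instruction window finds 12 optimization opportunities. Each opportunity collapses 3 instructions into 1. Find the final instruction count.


Each match removes 2 instructions.
Total removed = 12 * 2 = 24
Remaining = 73 - 24 = 49

49


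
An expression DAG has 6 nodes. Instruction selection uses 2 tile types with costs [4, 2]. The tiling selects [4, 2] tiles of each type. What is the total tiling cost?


Total cost = sum(count_i * cost_i)
= 4*4 + 2*2
= 20

20


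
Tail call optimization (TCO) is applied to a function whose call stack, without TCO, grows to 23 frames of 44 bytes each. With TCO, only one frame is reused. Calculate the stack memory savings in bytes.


Without TCO: 23 * 44 = 1012 bytes
With TCO: reuse 1 frame = 44 bytes
Savings = 1012 - 44 = 968

968


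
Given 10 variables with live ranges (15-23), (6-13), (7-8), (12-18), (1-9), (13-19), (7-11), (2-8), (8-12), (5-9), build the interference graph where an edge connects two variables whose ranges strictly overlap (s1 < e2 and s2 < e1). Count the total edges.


Check all pairs for overlapping intervals.
Two intervals (s1,e1) and (s2,e2) overlap if s1 < e2 and s2 < e1.
v0 (15-23) vs v1..v9: overlaps v3, v5 -> 2
v1 (6-13) vs v2..v9: overlaps v2, v3, v4, v6, v7, v8, v9 -> 7
v2 (7-8) vs v3..v9: overlaps v4, v6, v7, v9 -> 4
v3 (12-18) vs v4..v9: overlaps v5 -> 1
v4 (1-9) vs v5..v9: overlaps v6, v7, v8, v9 -> 4
v5 (13-19) vs v6..v9: overlaps none -> 0
v6 (7-11) vs v7..v9: overlaps v7, v8, v9 -> 3
v7 (2-8) vs v8..v9: overlaps v9 -> 1
v8 (8-12) vs v9: overlaps v9 -> 1
Total overlapping pairs = 2 + 7 + 4 + 1 + 4 + 0 + 3 + 1 + 1 = 23

23


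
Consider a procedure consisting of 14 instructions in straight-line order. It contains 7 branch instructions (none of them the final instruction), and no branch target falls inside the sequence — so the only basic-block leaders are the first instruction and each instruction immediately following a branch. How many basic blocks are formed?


With no in-sequence branch targets, the leaders are the first instruction plus the instruction after each branch.
Number of basic blocks = branches + 1
= 7 + 1 = 8

8


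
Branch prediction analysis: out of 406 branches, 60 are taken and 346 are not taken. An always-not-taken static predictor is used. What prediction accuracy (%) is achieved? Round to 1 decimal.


Predictor: always-not-taken
Correct predictions = 346
Accuracy = 346 / 406 * 100 = 85.2%

85.2


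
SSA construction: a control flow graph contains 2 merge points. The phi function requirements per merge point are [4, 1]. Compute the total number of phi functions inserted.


Total phi functions = sum of phi functions at each join node
= 4 + 1 = 5

5


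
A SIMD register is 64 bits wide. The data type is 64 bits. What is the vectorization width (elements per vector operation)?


Width = SIMD bits / data type bits
= 64 / 64 = 1

1


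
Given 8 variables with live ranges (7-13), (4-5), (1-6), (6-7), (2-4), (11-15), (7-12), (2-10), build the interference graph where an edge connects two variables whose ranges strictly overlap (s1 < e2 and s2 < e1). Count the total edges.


Check all pairs for overlapping intervals.
Two intervals (s1,e1) and (s2,e2) overlap if s1 < e2 and s2 < e1.
v0 (7-13) vs v1..v7: overlaps v5, v6, v7 -> 3
v1 (4-5) vs v2..v7: overlaps v2, v7 -> 2
v2 (1-6) vs v3..v7: overlaps v4, v7 -> 2
v3 (6-7) vs v4..v7: overlaps v7 -> 1
v4 (2-4) vs v5..v7: overlaps v7 -> 1
v5 (11-15) vs v6..v7: overlaps v6 -> 1
v6 (7-12) vs v7: overlaps v7 -> 1
Total overlapping pairs = 3 + 2 + 2 + 1 + 1 + 1 + 1 = 11

11


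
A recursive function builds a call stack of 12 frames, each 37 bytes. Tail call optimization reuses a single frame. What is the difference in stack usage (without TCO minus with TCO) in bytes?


Without TCO: 12 * 37 = 444 bytes
With TCO: reuse 1 frame = 37 bytes
Savings = 444 - 37 = 407

407


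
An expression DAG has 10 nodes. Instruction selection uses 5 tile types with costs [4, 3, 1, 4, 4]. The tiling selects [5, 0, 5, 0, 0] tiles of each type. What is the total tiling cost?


Total cost = sum(count_i * cost_i)
= 5*4 + 0*3 + 5*1 + 0*4 + 0*4
= 25

25


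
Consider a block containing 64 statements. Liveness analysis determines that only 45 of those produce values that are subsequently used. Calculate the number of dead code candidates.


Dead code = total statements - live definitions
= 64 - 45 = 19

19


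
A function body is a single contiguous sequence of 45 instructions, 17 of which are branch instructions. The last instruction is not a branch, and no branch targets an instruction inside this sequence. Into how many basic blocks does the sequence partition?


With no in-sequence branch targets, the leaders are the first instruction plus the instruction after each branch.
Number of basic blocks = branches + 1
= 17 + 1 = 18

18


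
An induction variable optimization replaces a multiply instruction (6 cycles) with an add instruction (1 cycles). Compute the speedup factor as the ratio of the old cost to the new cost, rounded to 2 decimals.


Ratio = mult_cost / add_cost = 6 / 1 = 6.0

6.0


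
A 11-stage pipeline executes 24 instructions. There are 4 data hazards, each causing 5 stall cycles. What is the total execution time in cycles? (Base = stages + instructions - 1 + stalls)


Base cycles = 11 + 24 - 1 = 34
Total stalls = 4 * 5 = 20
Total = 34 + 20 = 54

54


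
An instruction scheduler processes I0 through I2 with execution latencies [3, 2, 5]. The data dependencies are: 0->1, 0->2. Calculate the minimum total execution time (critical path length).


Compute longest path through dependency graph: dist(Ik) = max over predecessors of dist + latency(Ik).
dist(I0) = latency 3 = 3
dist(I1) = dist(I0) + 2 = 3 + 2 = 5
dist(I2) = dist(I0) + 5 = 3 + 5 = 8
Critical path = max dist = 8

8


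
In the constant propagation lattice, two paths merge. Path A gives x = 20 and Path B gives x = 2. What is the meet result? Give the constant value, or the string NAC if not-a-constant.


Meet operation: if both paths give the same constant, result is that constant; if they differ, result is NAC (not-a-constant).
Path A: 20, Path B: 2 -> differ
Result: not-a-constant -> NAC

NAC


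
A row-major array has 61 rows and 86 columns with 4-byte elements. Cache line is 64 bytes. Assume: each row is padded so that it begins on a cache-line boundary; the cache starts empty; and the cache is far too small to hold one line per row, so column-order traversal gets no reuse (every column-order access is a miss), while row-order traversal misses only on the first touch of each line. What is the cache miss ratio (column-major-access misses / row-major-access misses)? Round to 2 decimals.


Each row occupies 86 * 4 = 344 bytes and starts on a line boundary, so it spans ceil(344 / 64) = 6 cache lines.
Row-major traversal misses (one per line touched): 61 * ceil(86 * 4 / 64) = 366
Column-major traversal misses (no reuse, every access misses): 61 * 86 = 5246
Ratio = 5246 / 366 = 14.33

14.33


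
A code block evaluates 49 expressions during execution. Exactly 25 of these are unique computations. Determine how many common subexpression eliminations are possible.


CSE count = total expressions - unique expressions
= 49 - 25 = 24

24


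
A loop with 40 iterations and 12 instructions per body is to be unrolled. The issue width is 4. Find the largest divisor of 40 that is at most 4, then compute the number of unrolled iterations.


Largest divisor of 40 <= 4 is 4
New iterations = 40 / 4 = 10

10


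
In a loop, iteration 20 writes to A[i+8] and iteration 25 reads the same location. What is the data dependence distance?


Distance = read iteration - write iteration
= 25 - 20 = 5

5


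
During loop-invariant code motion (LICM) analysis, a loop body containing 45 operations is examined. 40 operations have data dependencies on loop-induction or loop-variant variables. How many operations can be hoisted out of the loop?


Invariant candidates = total - loop-dependent
= 45 - 40 = 5

5


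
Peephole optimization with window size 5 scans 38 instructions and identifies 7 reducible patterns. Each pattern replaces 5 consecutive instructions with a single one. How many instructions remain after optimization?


Each match removes 4 instructions.
Total removed = 7 * 4 = 28
Remaining = 38 - 28 = 10

10


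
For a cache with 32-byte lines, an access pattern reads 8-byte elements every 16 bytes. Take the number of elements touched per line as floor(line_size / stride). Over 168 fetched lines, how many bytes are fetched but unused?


Elements per line = floor(32 / 16) = 2
Bytes used per line = 2 * 8 = 16
Wasted per line = 32 - 16 = 16
Total wasted = 16 * 168 = 2688

2688


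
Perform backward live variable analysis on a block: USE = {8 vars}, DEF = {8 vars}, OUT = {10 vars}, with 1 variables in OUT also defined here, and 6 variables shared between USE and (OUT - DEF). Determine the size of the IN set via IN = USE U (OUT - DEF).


OUT - DEF: 10 - 1 = 9
|IN| = |USE| + |OUT - DEF| - |USE ∩ (OUT - DEF)| = 8 + 9 - 6 = 11

11


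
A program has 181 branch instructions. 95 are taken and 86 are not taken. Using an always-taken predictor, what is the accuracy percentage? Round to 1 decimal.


Predictor: always-taken
Correct predictions = 95
Accuracy = 95 / 181 * 100 = 52.5%

52.5


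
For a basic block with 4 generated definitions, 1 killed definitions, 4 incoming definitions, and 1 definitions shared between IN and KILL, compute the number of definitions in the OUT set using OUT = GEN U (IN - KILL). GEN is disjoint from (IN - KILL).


IN - KILL: 4 - 1 = 3 surviving definitions
OUT = GEN + surviving = 4 + 3 = 7

7


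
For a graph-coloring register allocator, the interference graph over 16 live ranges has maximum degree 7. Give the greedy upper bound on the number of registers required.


Greedy coloring never needs more than (max_degree + 1) colors: when coloring a vertex, at most max_degree neighbors are already colored.
Upper bound = 7 + 1 = 8

8


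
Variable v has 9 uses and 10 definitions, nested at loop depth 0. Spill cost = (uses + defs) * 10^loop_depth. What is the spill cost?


uses + defs = 9 + 10 = 19
10^0 = 1
Spill cost = 19 * 1 = 19

19


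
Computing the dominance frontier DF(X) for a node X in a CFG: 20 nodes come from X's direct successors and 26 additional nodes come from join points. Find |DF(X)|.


DF(X) = direct successor contributions + join point contributions
= 20 + 26 = 46

46


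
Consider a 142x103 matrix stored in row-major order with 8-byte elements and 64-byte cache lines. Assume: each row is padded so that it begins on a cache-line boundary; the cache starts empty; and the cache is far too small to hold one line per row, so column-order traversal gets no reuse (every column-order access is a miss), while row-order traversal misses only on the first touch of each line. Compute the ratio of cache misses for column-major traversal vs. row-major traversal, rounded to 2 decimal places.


Each row occupies 103 * 8 = 824 bytes and starts on a line boundary, so it spans ceil(824 / 64) = 13 cache lines.
Row-major traversal misses (one per line touched): 142 * ceil(103 * 8 / 64) = 1846
Column-major traversal misses (no reuse, every access misses): 142 * 103 = 14626
Ratio = 14626 / 1846 = 7.92

7.92


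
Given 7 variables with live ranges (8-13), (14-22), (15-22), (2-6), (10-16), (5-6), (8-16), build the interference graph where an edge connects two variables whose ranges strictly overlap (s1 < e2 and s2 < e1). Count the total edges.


Check all pairs for overlapping intervals.
Two intervals (s1,e1) and (s2,e2) overlap if s1 < e2 and s2 < e1.
v0 (8-13) vs v1..v6: overlaps v4, v6 -> 2
v1 (14-22) vs v2..v6: overlaps v2, v4, v6 -> 3
v2 (15-22) vs v3..v6: overlaps v4, v6 -> 2
v3 (2-6) vs v4..v6: overlaps v5 -> 1
v4 (10-16) vs v5..v6: overlaps v6 -> 1
v5 (5-6) vs v6: overlaps none -> 0
Total overlapping pairs = 2 + 3 + 2 + 1 + 1 + 0 = 9

9


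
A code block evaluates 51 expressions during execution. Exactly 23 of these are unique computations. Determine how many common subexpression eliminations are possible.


CSE count = total expressions - unique expressions
= 51 - 23 = 28

28


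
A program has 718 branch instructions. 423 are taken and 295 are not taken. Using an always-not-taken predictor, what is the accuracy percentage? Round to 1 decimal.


Predictor: always-not-taken
Correct predictions = 295
Accuracy = 295 / 718 * 100 = 41.1%

41.1


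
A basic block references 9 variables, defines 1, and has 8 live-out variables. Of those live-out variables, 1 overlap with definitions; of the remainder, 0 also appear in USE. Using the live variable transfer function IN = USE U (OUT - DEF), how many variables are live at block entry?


OUT - DEF: 8 - 1 = 7
|IN| = |USE| + |OUT - DEF| - |USE ∩ (OUT - DEF)| = 9 + 7 - 0 = 16

16


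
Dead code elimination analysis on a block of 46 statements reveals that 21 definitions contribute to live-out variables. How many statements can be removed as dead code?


Dead code = total statements - live definitions
= 46 - 21 = 25

25


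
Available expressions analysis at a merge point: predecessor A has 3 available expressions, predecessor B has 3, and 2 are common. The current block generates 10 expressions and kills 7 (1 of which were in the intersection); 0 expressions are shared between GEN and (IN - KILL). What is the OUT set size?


IN = intersection of predecessors = 2
IN - KILL = 2 - 1 = 1
|OUT| = |GEN| + |IN - KILL| - |GEN ∩ (IN - KILL)| = 10 + 1 - 0 = 11

11


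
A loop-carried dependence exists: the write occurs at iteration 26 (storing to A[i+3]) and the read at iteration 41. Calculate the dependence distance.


Distance = read iteration - write iteration
= 41 - 26 = 15

15


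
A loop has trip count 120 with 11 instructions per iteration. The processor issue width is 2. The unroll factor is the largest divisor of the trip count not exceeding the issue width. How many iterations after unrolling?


Largest divisor of 120 <= 2 is 2
New iterations = 120 / 2 = 60

60


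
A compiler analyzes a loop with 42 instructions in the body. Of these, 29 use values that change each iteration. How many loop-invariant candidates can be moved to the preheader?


Invariant candidates = total - loop-dependent
= 42 - 29 = 13

13


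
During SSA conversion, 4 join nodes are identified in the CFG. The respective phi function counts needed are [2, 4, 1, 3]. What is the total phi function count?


Total phi functions = sum of phi functions at each join node
= 2 + 4 + 1 + 3 = 10

10


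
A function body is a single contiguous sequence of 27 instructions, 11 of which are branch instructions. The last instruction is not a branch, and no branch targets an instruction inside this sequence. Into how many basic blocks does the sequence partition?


With no in-sequence branch targets, the leaders are the first instruction plus the instruction after each branch.
Number of basic blocks = branches + 1
= 11 + 1 = 12

12


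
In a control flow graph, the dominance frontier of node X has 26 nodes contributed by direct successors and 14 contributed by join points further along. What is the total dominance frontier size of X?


DF(X) = direct successor contributions + join point contributions
= 26 + 14 = 40

40


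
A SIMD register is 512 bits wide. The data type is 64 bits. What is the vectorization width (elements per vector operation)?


Width = SIMD bits / data type bits
= 512 / 64 = 8

8


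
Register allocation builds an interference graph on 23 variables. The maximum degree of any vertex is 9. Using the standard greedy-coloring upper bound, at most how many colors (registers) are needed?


Greedy coloring never needs more than (max_degree + 1) colors: when coloring a vertex, at most max_degree neighbors are already colored.
Upper bound = 9 + 1 = 10

10


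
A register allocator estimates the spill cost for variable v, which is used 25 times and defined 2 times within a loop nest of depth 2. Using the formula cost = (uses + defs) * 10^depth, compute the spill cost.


uses + defs = 25 + 2 = 27
10^2 = 100
Spill cost = 27 * 100 = 2700

2700


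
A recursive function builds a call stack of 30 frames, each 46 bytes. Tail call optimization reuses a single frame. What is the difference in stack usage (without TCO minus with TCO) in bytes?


Without TCO: 30 * 46 = 1380 bytes
With TCO: reuse 1 frame = 46 bytes
Savings = 1380 - 46 = 1334

1334


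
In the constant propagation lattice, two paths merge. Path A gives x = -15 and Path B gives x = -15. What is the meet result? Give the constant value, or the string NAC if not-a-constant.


Meet operation: if both paths give the same constant, result is that constant; if they differ, result is NAC (not-a-constant).
Path A: -15, Path B: -15 -> equal
Result: constant -> -15

-15


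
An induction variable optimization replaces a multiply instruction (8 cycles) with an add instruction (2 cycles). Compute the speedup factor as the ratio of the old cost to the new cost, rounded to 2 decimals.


Ratio = mult_cost / add_cost = 8 / 2 = 4.0

4.0


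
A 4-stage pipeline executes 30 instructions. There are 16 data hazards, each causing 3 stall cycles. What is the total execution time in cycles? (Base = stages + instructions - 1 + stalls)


Base cycles = 4 + 30 - 1 = 33
Total stalls = 16 * 3 = 48
Total = 33 + 48 = 81

81


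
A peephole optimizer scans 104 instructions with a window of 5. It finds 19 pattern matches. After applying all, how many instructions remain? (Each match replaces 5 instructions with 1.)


Each match removes 4 instructions.
Total removed = 19 * 4 = 76
Remaining = 104 - 76 = 28

28


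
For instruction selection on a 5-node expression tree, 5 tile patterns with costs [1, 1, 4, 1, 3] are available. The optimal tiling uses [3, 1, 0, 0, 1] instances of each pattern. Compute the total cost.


Total cost = sum(count_i * cost_i)
= 3*1 + 1*1 + 0*4 + 0*1 + 1*3
= 7

7


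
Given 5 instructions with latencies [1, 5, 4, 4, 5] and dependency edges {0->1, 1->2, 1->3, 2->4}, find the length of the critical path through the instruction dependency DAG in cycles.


Compute longest path through dependency graph: dist(Ik) = max over predecessors of dist + latency(Ik).
dist(I0) = latency 1 = 1
dist(I1) = dist(I0) + 5 = 1 + 5 = 6
dist(I2) = dist(I1) + 4 = 6 + 4 = 10
dist(I3) = dist(I1) + 4 = 6 + 4 = 10
dist(I4) = dist(I2) + 5 = 10 + 5 = 15
Critical path = max dist = 15

15


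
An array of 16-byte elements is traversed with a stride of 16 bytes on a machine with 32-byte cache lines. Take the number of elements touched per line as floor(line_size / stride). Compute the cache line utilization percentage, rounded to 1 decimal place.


Elements per cache line = floor(32 / 16) = 2
Bytes used = 2 * 16 = 32
Utilization = 32 / 32 * 100 = 100.0%

100.0


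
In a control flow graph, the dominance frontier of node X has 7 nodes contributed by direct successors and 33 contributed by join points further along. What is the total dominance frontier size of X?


DF(X) = direct successor contributions + join point contributions
= 7 + 33 = 40

40


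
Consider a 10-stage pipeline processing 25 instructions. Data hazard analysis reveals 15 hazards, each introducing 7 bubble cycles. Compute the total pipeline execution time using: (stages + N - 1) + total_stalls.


Base cycles = 10 + 25 - 1 = 34
Total stalls = 15 * 7 = 105
Total = 34 + 105 = 139

139


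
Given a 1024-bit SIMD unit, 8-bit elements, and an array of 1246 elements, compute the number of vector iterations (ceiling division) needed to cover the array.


Width = 1024 / 8 = 128 elements per vector op
Iterations = ceil(1246 / 128) = 10

10


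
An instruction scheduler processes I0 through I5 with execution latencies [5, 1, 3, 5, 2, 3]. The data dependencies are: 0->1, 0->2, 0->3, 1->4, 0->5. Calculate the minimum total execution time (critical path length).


Compute longest path through dependency graph: dist(Ik) = max over predecessors of dist + latency(Ik).
dist(I0) = latency 5 = 5
dist(I1) = dist(I0) + 1 = 5 + 1 = 6
dist(I2) = dist(I0) + 3 = 5 + 3 = 8
dist(I3) = dist(I0) + 5 = 5 + 5 = 10
dist(I4) = dist(I1) + 2 = 6 + 2 = 8
dist(I5) = dist(I0) + 3 = 5 + 3 = 8
Critical path = max dist = 10

10


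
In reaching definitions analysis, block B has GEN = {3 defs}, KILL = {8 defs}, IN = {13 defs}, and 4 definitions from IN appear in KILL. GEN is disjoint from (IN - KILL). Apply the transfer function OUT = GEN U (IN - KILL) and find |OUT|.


IN - KILL: 13 - 4 = 9 surviving definitions
OUT = GEN + surviving = 3 + 9 = 12

12


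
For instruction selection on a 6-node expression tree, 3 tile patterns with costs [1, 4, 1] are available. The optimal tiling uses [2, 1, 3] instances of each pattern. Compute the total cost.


Total cost = sum(count_i * cost_i)
= 2*1 + 1*4 + 3*1
= 9

9


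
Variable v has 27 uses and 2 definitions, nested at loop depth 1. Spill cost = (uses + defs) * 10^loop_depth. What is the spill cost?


uses + defs = 27 + 2 = 29
10^1 = 10
Spill cost = 29 * 10 = 290

290


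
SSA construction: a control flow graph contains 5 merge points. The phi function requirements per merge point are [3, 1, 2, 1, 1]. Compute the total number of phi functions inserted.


Total phi functions = sum of phi functions at each join node
= 3 + 1 + 2 + 1 + 1 = 8

8


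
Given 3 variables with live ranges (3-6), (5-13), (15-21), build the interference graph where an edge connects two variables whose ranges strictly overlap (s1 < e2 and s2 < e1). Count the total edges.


Check all pairs for overlapping intervals.
Two intervals (s1,e1) and (s2,e2) overlap if s1 < e2 and s2 < e1.
v0 (3-6) vs v1..v2: overlaps v1 -> 1
v1 (5-13) vs v2: overlaps none -> 0
Total overlapping pairs = 1 + 0 = 1

1


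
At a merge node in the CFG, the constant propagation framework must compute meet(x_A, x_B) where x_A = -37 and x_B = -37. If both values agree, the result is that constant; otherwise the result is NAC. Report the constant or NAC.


Meet operation: if both paths give the same constant, result is that constant; if they differ, result is NAC (not-a-constant).
Path A: -37, Path B: -37 -> equal
Result: constant -> -37

-37


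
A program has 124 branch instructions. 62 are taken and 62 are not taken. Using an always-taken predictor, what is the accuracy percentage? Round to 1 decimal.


Predictor: always-taken
Correct predictions = 62
Accuracy = 62 / 124 * 100 = 50.0%

50.0


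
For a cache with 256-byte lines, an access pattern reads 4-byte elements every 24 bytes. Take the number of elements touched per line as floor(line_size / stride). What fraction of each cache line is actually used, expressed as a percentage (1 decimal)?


Elements per cache line = floor(256 / 24) = 10
Bytes used = 10 * 4 = 40
Utilization = 40 / 256 * 100 = 15.6%

15.6


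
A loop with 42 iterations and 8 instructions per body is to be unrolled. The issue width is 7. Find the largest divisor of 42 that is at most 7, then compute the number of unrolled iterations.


Largest divisor of 42 <= 7 is 7
New iterations = 42 / 7 = 6

6


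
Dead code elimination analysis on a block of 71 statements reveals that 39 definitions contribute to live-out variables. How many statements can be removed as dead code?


Dead code = total statements - live definitions
= 71 - 39 = 32

32


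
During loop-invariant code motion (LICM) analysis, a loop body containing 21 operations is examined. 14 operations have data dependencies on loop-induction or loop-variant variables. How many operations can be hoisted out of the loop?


Invariant candidates = total - loop-dependent
= 21 - 14 = 7

7


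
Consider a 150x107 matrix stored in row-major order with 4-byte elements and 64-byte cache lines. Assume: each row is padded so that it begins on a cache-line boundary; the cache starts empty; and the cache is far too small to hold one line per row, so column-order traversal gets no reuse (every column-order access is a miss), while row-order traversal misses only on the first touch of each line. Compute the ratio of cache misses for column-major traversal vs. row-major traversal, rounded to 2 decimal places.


Each row occupies 107 * 4 = 428 bytes and starts on a line boundary, so it spans ceil(428 / 64) = 7 cache lines.
Row-major traversal misses (one per line touched): 150 * ceil(107 * 4 / 64) = 1050
Column-major traversal misses (no reuse, every access misses): 150 * 107 = 16050
Ratio = 16050 / 1050 = 15.29

15.29


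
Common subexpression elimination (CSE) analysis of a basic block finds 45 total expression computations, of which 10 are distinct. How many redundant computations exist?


CSE count = total expressions - unique expressions
= 45 - 10 = 35

35
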